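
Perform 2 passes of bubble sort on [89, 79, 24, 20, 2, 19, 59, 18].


Initial: [89, 79, 24, 20, 2, 19, 59, 18]
Pass 1: [79, 24, 20, 2, 19, 59, 18, 89] (7 swaps)
Pass 2: [24, 20, 2, 19, 59, 18, 79, 89] (6 swaps)

After 2 passes: [24, 20, 2, 19, 59, 18, 79, 89]


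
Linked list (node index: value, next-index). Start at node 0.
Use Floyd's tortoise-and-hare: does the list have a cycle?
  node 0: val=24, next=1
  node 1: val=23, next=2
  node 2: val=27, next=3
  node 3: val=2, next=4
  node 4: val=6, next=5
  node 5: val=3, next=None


Floyd's tortoise (slow, +1) and hare (fast, +2):
  init: slow=0, fast=0
  step 1: slow=1, fast=2
  step 2: slow=2, fast=4
  step 3: fast 4->5->None, no cycle

Cycle: no


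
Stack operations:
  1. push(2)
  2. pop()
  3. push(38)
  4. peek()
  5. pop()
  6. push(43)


push(2) -> [2]
pop()->2, []
push(38) -> [38]
peek()->38
pop()->38, []
push(43) -> [43]

Final stack: [43]


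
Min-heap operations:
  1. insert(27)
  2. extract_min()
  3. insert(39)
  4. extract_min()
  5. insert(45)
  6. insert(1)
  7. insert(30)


insert(27) -> [27]
extract_min()->27, []
insert(39) -> [39]
extract_min()->39, []
insert(45) -> [45]
insert(1) -> [1, 45]
insert(30) -> [1, 45, 30]

Final heap: [1, 45, 30]


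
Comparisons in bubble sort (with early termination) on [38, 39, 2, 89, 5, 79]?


Algorithm: bubble sort (with early termination)
Input: [38, 39, 2, 89, 5, 79]
Sorted: [2, 5, 38, 39, 79, 89]

14


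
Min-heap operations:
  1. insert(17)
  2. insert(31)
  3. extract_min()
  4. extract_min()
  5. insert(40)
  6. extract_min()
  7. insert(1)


insert(17) -> [17]
insert(31) -> [17, 31]
extract_min()->17, [31]
extract_min()->31, []
insert(40) -> [40]
extract_min()->40, []
insert(1) -> [1]

Final heap: [1]


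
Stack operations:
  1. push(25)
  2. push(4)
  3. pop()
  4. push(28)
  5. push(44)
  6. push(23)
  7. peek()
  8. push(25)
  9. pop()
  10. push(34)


push(25) -> [25]
push(4) -> [25, 4]
pop()->4, [25]
push(28) -> [25, 28]
push(44) -> [25, 28, 44]
push(23) -> [25, 28, 44, 23]
peek()->23
push(25) -> [25, 28, 44, 23, 25]
pop()->25, [25, 28, 44, 23]
push(34) -> [25, 28, 44, 23, 34]

Final stack: [25, 28, 44, 23, 34]


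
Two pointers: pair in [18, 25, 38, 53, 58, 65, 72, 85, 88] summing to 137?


lo=0(18)+hi=8(88)=106
lo=1(25)+hi=8(88)=113
lo=2(38)+hi=8(88)=126
lo=3(53)+hi=8(88)=141
lo=3(53)+hi=7(85)=138
lo=3(53)+hi=6(72)=125
lo=4(58)+hi=6(72)=130
lo=5(65)+hi=6(72)=137

Yes: 65+72=137


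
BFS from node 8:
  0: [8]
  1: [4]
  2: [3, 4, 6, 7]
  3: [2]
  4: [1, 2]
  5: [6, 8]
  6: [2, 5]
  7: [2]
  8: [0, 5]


Visit 8, enqueue [0, 5]
Visit 0, enqueue []
Visit 5, enqueue [6]
Visit 6, enqueue [2]
Visit 2, enqueue [3, 4, 7]
Visit 3, enqueue []
Visit 4, enqueue [1]
Visit 7, enqueue []
Visit 1, enqueue []

BFS order: [8, 0, 5, 6, 2, 3, 4, 7, 1]


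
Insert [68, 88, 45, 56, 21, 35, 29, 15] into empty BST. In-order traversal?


Insert 68: root
Insert 88: R from 68
Insert 45: L from 68
Insert 56: L from 68 -> R from 45
Insert 21: L from 68 -> L from 45
Insert 35: L from 68 -> L from 45 -> R from 21
Insert 29: L from 68 -> L from 45 -> R from 21 -> L from 35
Insert 15: L from 68 -> L from 45 -> L from 21

In-order: [15, 21, 29, 35, 45, 56, 68, 88]


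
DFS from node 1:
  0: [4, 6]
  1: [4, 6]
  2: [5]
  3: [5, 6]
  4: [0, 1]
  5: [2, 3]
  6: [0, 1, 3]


Visit 1, push [6, 4]
Visit 4, push [0]
Visit 0, push [6]
Visit 6, push [3]
Visit 3, push [5]
Visit 5, push [2]
Visit 2, push []

DFS order: [1, 4, 0, 6, 3, 5, 2]


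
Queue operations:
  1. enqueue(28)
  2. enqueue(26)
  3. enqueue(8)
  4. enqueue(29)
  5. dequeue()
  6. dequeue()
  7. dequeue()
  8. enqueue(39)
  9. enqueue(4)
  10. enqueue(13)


enqueue(28) -> [28]
enqueue(26) -> [28, 26]
enqueue(8) -> [28, 26, 8]
enqueue(29) -> [28, 26, 8, 29]
dequeue()->28, [26, 8, 29]
dequeue()->26, [8, 29]
dequeue()->8, [29]
enqueue(39) -> [29, 39]
enqueue(4) -> [29, 39, 4]
enqueue(13) -> [29, 39, 4, 13]

Final queue: [29, 39, 4, 13]


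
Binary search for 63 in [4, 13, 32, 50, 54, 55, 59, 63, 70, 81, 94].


Step 1: lo=0, hi=10, mid=5, val=55
Step 2: lo=6, hi=10, mid=8, val=70
Step 3: lo=6, hi=7, mid=6, val=59
Step 4: lo=7, hi=7, mid=7, val=63

Found at index 7


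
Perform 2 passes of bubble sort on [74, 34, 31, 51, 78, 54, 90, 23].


Initial: [74, 34, 31, 51, 78, 54, 90, 23]
Pass 1: [34, 31, 51, 74, 54, 78, 23, 90] (5 swaps)
Pass 2: [31, 34, 51, 54, 74, 23, 78, 90] (3 swaps)

After 2 passes: [31, 34, 51, 54, 74, 23, 78, 90]


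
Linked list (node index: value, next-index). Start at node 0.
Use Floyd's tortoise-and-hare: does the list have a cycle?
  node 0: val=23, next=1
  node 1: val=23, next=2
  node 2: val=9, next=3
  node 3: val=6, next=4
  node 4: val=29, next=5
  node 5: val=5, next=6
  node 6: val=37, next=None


Floyd's tortoise (slow, +1) and hare (fast, +2):
  init: slow=0, fast=0
  step 1: slow=1, fast=2
  step 2: slow=2, fast=4
  step 3: slow=3, fast=6
  step 4: fast -> None, no cycle

Cycle: no


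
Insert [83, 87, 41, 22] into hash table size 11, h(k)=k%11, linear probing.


Insert 83: h=6 -> slot 6
Insert 87: h=10 -> slot 10
Insert 41: h=8 -> slot 8
Insert 22: h=0 -> slot 0

Table: [22, None, None, None, None, None, 83, None, 41, None, 87]


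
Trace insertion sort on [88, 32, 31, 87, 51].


Initial: [88, 32, 31, 87, 51]
Insert 32: [32, 88, 31, 87, 51]
Insert 31: [31, 32, 88, 87, 51]
Insert 87: [31, 32, 87, 88, 51]
Insert 51: [31, 32, 51, 87, 88]

Sorted: [31, 32, 51, 87, 88]


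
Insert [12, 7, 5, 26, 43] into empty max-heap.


Insert 12: [12]
Insert 7: [12, 7]
Insert 5: [12, 7, 5]
Insert 26: [26, 12, 5, 7]
Insert 43: [43, 26, 5, 7, 12]

Final heap: [43, 26, 5, 7, 12]


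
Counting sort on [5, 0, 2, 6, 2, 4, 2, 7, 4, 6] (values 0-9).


Input: [5, 0, 2, 6, 2, 4, 2, 7, 4, 6]
Counts: [1, 0, 3, 0, 2, 1, 2, 1, 0, 0]

Sorted: [0, 2, 2, 2, 4, 4, 5, 6, 6, 7]


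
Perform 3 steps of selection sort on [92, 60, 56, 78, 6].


Initial: [92, 60, 56, 78, 6]
Step 1: min=6 at 4
  Swap: [6, 60, 56, 78, 92]
Step 2: min=56 at 2
  Swap: [6, 56, 60, 78, 92]
Step 3: min=60 at 2
  Swap: [6, 56, 60, 78, 92]

After 3 steps: [6, 56, 60, 78, 92]


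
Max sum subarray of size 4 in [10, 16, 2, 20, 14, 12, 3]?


[0:4]: 48
[1:5]: 52
[2:6]: 48
[3:7]: 49

Max: 52 at [1:5]


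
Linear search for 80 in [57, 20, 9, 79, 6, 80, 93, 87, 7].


i=0: 57!=80
i=1: 20!=80
i=2: 9!=80
i=3: 79!=80
i=4: 6!=80
i=5: 80==80 found!

Found at 5, 6 comps


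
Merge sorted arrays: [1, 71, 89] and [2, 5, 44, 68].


Take 1 from A
Take 2 from B
Take 5 from B
Take 44 from B
Take 68 from B

Merged: [1, 2, 5, 44, 68, 71, 89]


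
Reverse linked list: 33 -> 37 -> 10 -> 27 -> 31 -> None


Step 1: curr=33, set curr.next=prev(None) | reversed so far: 33
Step 2: curr=37, set curr.next=prev(33) | reversed so far: 37 -> 33
Step 3: curr=10, set curr.next=prev(37) | reversed so far: 10 -> 37 -> 33
Step 4: curr=27, set curr.next=prev(10) | reversed so far: 27 -> 10 -> 37 -> 33
Step 5: curr=31, set curr.next=prev(27) | reversed so far: 31 -> 27 -> 10 -> 37 -> 33

31 -> 27 -> 10 -> 37 -> 33 -> None


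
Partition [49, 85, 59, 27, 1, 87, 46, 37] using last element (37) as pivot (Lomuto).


Pivot: 37
  27 <= 37: swap -> [27, 85, 59, 49, 1, 87, 46, 37]
  1 <= 37: swap -> [27, 1, 59, 49, 85, 87, 46, 37]
Place pivot at 2: [27, 1, 37, 49, 85, 87, 46, 59]

Partitioned: [27, 1, 37, 49, 85, 87, 46, 59]


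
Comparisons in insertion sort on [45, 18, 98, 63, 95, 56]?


Algorithm: insertion sort
Input: [45, 18, 98, 63, 95, 56]
Sorted: [18, 45, 56, 63, 95, 98]

10


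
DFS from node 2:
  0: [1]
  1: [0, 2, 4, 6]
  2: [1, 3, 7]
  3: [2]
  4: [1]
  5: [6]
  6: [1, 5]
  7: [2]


Visit 2, push [7, 3, 1]
Visit 1, push [6, 4, 0]
Visit 0, push []
Visit 4, push []
Visit 6, push [5]
Visit 5, push []
Visit 3, push []
Visit 7, push []

DFS order: [2, 1, 0, 4, 6, 5, 3, 7]


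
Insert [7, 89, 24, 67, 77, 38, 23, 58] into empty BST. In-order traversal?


Insert 7: root
Insert 89: R from 7
Insert 24: R from 7 -> L from 89
Insert 67: R from 7 -> L from 89 -> R from 24
Insert 77: R from 7 -> L from 89 -> R from 24 -> R from 67
Insert 38: R from 7 -> L from 89 -> R from 24 -> L from 67
Insert 23: R from 7 -> L from 89 -> L from 24
Insert 58: R from 7 -> L from 89 -> R from 24 -> L from 67 -> R from 38

In-order: [7, 23, 24, 38, 58, 67, 77, 89]


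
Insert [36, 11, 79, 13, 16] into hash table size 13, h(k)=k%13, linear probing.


Insert 36: h=10 -> slot 10
Insert 11: h=11 -> slot 11
Insert 79: h=1 -> slot 1
Insert 13: h=0 -> slot 0
Insert 16: h=3 -> slot 3

Table: [13, 79, None, 16, None, None, None, None, None, None, 36, 11, None]


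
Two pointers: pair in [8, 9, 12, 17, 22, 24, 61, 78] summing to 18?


lo=0(8)+hi=7(78)=86
lo=0(8)+hi=6(61)=69
lo=0(8)+hi=5(24)=32
lo=0(8)+hi=4(22)=30
lo=0(8)+hi=3(17)=25
lo=0(8)+hi=2(12)=20
lo=0(8)+hi=1(9)=17

No pair found


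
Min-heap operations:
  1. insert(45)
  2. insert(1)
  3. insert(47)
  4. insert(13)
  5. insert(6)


insert(45) -> [45]
insert(1) -> [1, 45]
insert(47) -> [1, 45, 47]
insert(13) -> [1, 13, 47, 45]
insert(6) -> [1, 6, 47, 45, 13]

Final heap: [1, 6, 47, 45, 13]


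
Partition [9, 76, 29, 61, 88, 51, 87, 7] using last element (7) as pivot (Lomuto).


Pivot: 7
Place pivot at 0: [7, 76, 29, 61, 88, 51, 87, 9]

Partitioned: [7, 76, 29, 61, 88, 51, 87, 9]


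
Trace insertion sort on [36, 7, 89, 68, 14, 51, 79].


Initial: [36, 7, 89, 68, 14, 51, 79]
Insert 7: [7, 36, 89, 68, 14, 51, 79]
Insert 89: [7, 36, 89, 68, 14, 51, 79]
Insert 68: [7, 36, 68, 89, 14, 51, 79]
Insert 14: [7, 14, 36, 68, 89, 51, 79]
Insert 51: [7, 14, 36, 51, 68, 89, 79]
Insert 79: [7, 14, 36, 51, 68, 79, 89]

Sorted: [7, 14, 36, 51, 68, 79, 89]


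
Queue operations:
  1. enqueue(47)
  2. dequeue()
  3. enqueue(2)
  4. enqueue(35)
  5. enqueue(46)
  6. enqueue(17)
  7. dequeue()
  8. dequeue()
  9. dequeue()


enqueue(47) -> [47]
dequeue()->47, []
enqueue(2) -> [2]
enqueue(35) -> [2, 35]
enqueue(46) -> [2, 35, 46]
enqueue(17) -> [2, 35, 46, 17]
dequeue()->2, [35, 46, 17]
dequeue()->35, [46, 17]
dequeue()->46, [17]

Final queue: [17]


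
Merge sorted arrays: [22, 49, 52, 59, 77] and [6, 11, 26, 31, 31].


Take 6 from B
Take 11 from B
Take 22 from A
Take 26 from B
Take 31 from B
Take 31 from B

Merged: [6, 11, 22, 26, 31, 31, 49, 52, 59, 77]


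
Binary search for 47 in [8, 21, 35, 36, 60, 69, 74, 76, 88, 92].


Step 1: lo=0, hi=9, mid=4, val=60
Step 2: lo=0, hi=3, mid=1, val=21
Step 3: lo=2, hi=3, mid=2, val=35
Step 4: lo=3, hi=3, mid=3, val=36

Not found


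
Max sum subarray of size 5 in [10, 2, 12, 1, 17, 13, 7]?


[0:5]: 42
[1:6]: 45
[2:7]: 50

Max: 50 at [2:7]


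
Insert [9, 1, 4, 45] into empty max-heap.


Insert 9: [9]
Insert 1: [9, 1]
Insert 4: [9, 1, 4]
Insert 45: [45, 9, 4, 1]

Final heap: [45, 9, 4, 1]


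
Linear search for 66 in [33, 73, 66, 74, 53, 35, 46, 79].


i=0: 33!=66
i=1: 73!=66
i=2: 66==66 found!

Found at 2, 3 comps


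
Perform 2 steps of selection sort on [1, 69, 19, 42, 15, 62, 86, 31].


Initial: [1, 69, 19, 42, 15, 62, 86, 31]
Step 1: min=1 at 0
  Swap: [1, 69, 19, 42, 15, 62, 86, 31]
Step 2: min=15 at 4
  Swap: [1, 15, 19, 42, 69, 62, 86, 31]

After 2 steps: [1, 15, 19, 42, 69, 62, 86, 31]


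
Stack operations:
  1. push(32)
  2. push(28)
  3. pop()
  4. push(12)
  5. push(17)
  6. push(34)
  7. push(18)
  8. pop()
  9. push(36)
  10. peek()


push(32) -> [32]
push(28) -> [32, 28]
pop()->28, [32]
push(12) -> [32, 12]
push(17) -> [32, 12, 17]
push(34) -> [32, 12, 17, 34]
push(18) -> [32, 12, 17, 34, 18]
pop()->18, [32, 12, 17, 34]
push(36) -> [32, 12, 17, 34, 36]
peek()->36

Final stack: [32, 12, 17, 34, 36]


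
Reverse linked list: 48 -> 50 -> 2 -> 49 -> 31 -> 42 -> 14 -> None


Step 1: curr=48, set curr.next=prev(None) | reversed so far: 48
Step 2: curr=50, set curr.next=prev(48) | reversed so far: 50 -> 48
Step 3: curr=2, set curr.next=prev(50) | reversed so far: 2 -> 50 -> 48
Step 4: curr=49, set curr.next=prev(2) | reversed so far: 49 -> 2 -> 50 -> 48
Step 5: curr=31, set curr.next=prev(49) | reversed so far: 31 -> 49 -> 2 -> 50 -> 48
Step 6: curr=42, set curr.next=prev(31) | reversed so far: 42 -> 31 -> 49 -> 2 -> 50 -> 48
Step 7: curr=14, set curr.next=prev(42) | reversed so far: 14 -> 42 -> 31 -> 49 -> 2 -> 50 -> 48

14 -> 42 -> 31 -> 49 -> 2 -> 50 -> 48 -> None


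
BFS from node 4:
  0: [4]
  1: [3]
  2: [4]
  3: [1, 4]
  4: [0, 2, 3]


Visit 4, enqueue [0, 2, 3]
Visit 0, enqueue []
Visit 2, enqueue []
Visit 3, enqueue [1]
Visit 1, enqueue []

BFS order: [4, 0, 2, 3, 1]


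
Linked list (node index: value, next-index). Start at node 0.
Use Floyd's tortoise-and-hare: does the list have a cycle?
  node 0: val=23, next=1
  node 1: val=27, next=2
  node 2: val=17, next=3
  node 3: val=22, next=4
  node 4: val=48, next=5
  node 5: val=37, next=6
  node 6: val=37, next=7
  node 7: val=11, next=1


Floyd's tortoise (slow, +1) and hare (fast, +2):
  init: slow=0, fast=0
  step 1: slow=1, fast=2
  step 2: slow=2, fast=4
  step 3: slow=3, fast=6
  step 4: slow=4, fast=1
  step 5: slow=5, fast=3
  step 6: slow=6, fast=5
  step 7: slow=7, fast=7
  slow == fast at node 7: cycle detected

Cycle: yes


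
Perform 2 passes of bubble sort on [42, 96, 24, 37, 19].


Initial: [42, 96, 24, 37, 19]
Pass 1: [42, 24, 37, 19, 96] (3 swaps)
Pass 2: [24, 37, 19, 42, 96] (3 swaps)

After 2 passes: [24, 37, 19, 42, 96]


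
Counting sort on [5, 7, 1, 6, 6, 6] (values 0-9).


Input: [5, 7, 1, 6, 6, 6]
Counts: [0, 1, 0, 0, 0, 1, 3, 1, 0, 0]

Sorted: [1, 5, 6, 6, 6, 7]


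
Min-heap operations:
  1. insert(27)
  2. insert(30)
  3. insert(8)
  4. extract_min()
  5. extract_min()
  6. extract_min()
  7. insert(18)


insert(27) -> [27]
insert(30) -> [27, 30]
insert(8) -> [8, 30, 27]
extract_min()->8, [27, 30]
extract_min()->27, [30]
extract_min()->30, []
insert(18) -> [18]

Final heap: [18]


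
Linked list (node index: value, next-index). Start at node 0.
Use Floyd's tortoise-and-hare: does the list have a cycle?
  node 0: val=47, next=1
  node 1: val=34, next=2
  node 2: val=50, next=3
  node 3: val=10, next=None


Floyd's tortoise (slow, +1) and hare (fast, +2):
  init: slow=0, fast=0
  step 1: slow=1, fast=2
  step 2: fast 2->3->None, no cycle

Cycle: no


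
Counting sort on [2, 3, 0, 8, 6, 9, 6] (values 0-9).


Input: [2, 3, 0, 8, 6, 9, 6]
Counts: [1, 0, 1, 1, 0, 0, 2, 0, 1, 1]

Sorted: [0, 2, 3, 6, 6, 8, 9]


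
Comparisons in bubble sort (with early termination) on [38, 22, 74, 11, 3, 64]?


Algorithm: bubble sort (with early termination)
Input: [38, 22, 74, 11, 3, 64]
Sorted: [3, 11, 22, 38, 64, 74]

15


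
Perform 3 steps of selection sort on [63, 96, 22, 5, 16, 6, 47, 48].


Initial: [63, 96, 22, 5, 16, 6, 47, 48]
Step 1: min=5 at 3
  Swap: [5, 96, 22, 63, 16, 6, 47, 48]
Step 2: min=6 at 5
  Swap: [5, 6, 22, 63, 16, 96, 47, 48]
Step 3: min=16 at 4
  Swap: [5, 6, 16, 63, 22, 96, 47, 48]

After 3 steps: [5, 6, 16, 63, 22, 96, 47, 48]


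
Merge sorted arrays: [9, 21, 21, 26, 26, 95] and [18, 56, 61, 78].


Take 9 from A
Take 18 from B
Take 21 from A
Take 21 from A
Take 26 from A
Take 26 from A
Take 56 from B
Take 61 from B
Take 78 from B

Merged: [9, 18, 21, 21, 26, 26, 56, 61, 78, 95]


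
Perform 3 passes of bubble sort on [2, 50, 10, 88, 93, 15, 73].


Initial: [2, 50, 10, 88, 93, 15, 73]
Pass 1: [2, 10, 50, 88, 15, 73, 93] (3 swaps)
Pass 2: [2, 10, 50, 15, 73, 88, 93] (2 swaps)
Pass 3: [2, 10, 15, 50, 73, 88, 93] (1 swaps)

After 3 passes: [2, 10, 15, 50, 73, 88, 93]


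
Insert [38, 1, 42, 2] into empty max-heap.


Insert 38: [38]
Insert 1: [38, 1]
Insert 42: [42, 1, 38]
Insert 2: [42, 2, 38, 1]

Final heap: [42, 2, 38, 1]


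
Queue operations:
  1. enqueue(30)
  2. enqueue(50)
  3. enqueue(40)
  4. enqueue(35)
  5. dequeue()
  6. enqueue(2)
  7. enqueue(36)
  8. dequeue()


enqueue(30) -> [30]
enqueue(50) -> [30, 50]
enqueue(40) -> [30, 50, 40]
enqueue(35) -> [30, 50, 40, 35]
dequeue()->30, [50, 40, 35]
enqueue(2) -> [50, 40, 35, 2]
enqueue(36) -> [50, 40, 35, 2, 36]
dequeue()->50, [40, 35, 2, 36]

Final queue: [40, 35, 2, 36]


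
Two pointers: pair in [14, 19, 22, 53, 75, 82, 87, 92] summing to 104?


lo=0(14)+hi=7(92)=106
lo=0(14)+hi=6(87)=101
lo=1(19)+hi=6(87)=106
lo=1(19)+hi=5(82)=101
lo=2(22)+hi=5(82)=104

Yes: 22+82=104


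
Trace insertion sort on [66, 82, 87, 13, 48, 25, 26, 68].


Initial: [66, 82, 87, 13, 48, 25, 26, 68]
Insert 82: [66, 82, 87, 13, 48, 25, 26, 68]
Insert 87: [66, 82, 87, 13, 48, 25, 26, 68]
Insert 13: [13, 66, 82, 87, 48, 25, 26, 68]
Insert 48: [13, 48, 66, 82, 87, 25, 26, 68]
Insert 25: [13, 25, 48, 66, 82, 87, 26, 68]
Insert 26: [13, 25, 26, 48, 66, 82, 87, 68]
Insert 68: [13, 25, 26, 48, 66, 68, 82, 87]

Sorted: [13, 25, 26, 48, 66, 68, 82, 87]


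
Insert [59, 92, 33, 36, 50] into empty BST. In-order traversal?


Insert 59: root
Insert 92: R from 59
Insert 33: L from 59
Insert 36: L from 59 -> R from 33
Insert 50: L from 59 -> R from 33 -> R from 36

In-order: [33, 36, 50, 59, 92]


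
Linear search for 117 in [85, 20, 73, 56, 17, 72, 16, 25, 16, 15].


i=0: 85!=117
i=1: 20!=117
i=2: 73!=117
i=3: 56!=117
i=4: 17!=117
i=5: 72!=117
i=6: 16!=117
i=7: 25!=117
i=8: 16!=117
i=9: 15!=117

Not found, 10 comps


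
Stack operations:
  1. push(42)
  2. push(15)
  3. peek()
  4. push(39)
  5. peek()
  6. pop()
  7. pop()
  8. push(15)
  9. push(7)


push(42) -> [42]
push(15) -> [42, 15]
peek()->15
push(39) -> [42, 15, 39]
peek()->39
pop()->39, [42, 15]
pop()->15, [42]
push(15) -> [42, 15]
push(7) -> [42, 15, 7]

Final stack: [42, 15, 7]


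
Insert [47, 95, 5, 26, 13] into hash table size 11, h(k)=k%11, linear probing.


Insert 47: h=3 -> slot 3
Insert 95: h=7 -> slot 7
Insert 5: h=5 -> slot 5
Insert 26: h=4 -> slot 4
Insert 13: h=2 -> slot 2

Table: [None, None, 13, 47, 26, 5, None, 95, None, None, None]


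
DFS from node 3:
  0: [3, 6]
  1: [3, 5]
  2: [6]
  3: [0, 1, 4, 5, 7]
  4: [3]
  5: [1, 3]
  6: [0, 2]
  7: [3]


Visit 3, push [7, 5, 4, 1, 0]
Visit 0, push [6]
Visit 6, push [2]
Visit 2, push []
Visit 1, push [5]
Visit 5, push []
Visit 4, push []
Visit 7, push []

DFS order: [3, 0, 6, 2, 1, 5, 4, 7]


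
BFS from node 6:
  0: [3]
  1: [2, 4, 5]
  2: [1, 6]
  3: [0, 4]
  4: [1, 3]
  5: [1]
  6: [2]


Visit 6, enqueue [2]
Visit 2, enqueue [1]
Visit 1, enqueue [4, 5]
Visit 4, enqueue [3]
Visit 5, enqueue []
Visit 3, enqueue [0]
Visit 0, enqueue []

BFS order: [6, 2, 1, 4, 5, 3, 0]


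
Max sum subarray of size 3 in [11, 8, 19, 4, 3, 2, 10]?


[0:3]: 38
[1:4]: 31
[2:5]: 26
[3:6]: 9
[4:7]: 15

Max: 38 at [0:3]


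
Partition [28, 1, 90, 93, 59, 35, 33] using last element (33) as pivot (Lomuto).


Pivot: 33
  28 <= 33: advance i (no swap)
  1 <= 33: advance i (no swap)
Place pivot at 2: [28, 1, 33, 93, 59, 35, 90]

Partitioned: [28, 1, 33, 93, 59, 35, 90]


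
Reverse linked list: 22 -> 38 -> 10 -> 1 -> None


Step 1: curr=22, set curr.next=prev(None) | reversed so far: 22
Step 2: curr=38, set curr.next=prev(22) | reversed so far: 38 -> 22
Step 3: curr=10, set curr.next=prev(38) | reversed so far: 10 -> 38 -> 22
Step 4: curr=1, set curr.next=prev(10) | reversed so far: 1 -> 10 -> 38 -> 22

1 -> 10 -> 38 -> 22 -> None


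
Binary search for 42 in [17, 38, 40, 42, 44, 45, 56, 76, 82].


Step 1: lo=0, hi=8, mid=4, val=44
Step 2: lo=0, hi=3, mid=1, val=38
Step 3: lo=2, hi=3, mid=2, val=40
Step 4: lo=3, hi=3, mid=3, val=42

Found at index 3


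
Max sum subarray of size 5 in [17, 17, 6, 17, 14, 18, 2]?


[0:5]: 71
[1:6]: 72
[2:7]: 57

Max: 72 at [1:6]


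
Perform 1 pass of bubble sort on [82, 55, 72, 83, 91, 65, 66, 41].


Initial: [82, 55, 72, 83, 91, 65, 66, 41]
Pass 1: [55, 72, 82, 83, 65, 66, 41, 91] (5 swaps)

After 1 pass: [55, 72, 82, 83, 65, 66, 41, 91]


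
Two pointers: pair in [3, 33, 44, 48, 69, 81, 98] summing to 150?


lo=0(3)+hi=6(98)=101
lo=1(33)+hi=6(98)=131
lo=2(44)+hi=6(98)=142
lo=3(48)+hi=6(98)=146
lo=4(69)+hi=6(98)=167
lo=4(69)+hi=5(81)=150

Yes: 69+81=150


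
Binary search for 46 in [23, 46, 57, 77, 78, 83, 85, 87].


Step 1: lo=0, hi=7, mid=3, val=77
Step 2: lo=0, hi=2, mid=1, val=46

Found at index 1


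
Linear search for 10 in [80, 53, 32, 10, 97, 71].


i=0: 80!=10
i=1: 53!=10
i=2: 32!=10
i=3: 10==10 found!

Found at 3, 4 comps


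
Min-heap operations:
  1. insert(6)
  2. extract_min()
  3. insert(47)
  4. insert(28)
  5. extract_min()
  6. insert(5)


insert(6) -> [6]
extract_min()->6, []
insert(47) -> [47]
insert(28) -> [28, 47]
extract_min()->28, [47]
insert(5) -> [5, 47]

Final heap: [5, 47]


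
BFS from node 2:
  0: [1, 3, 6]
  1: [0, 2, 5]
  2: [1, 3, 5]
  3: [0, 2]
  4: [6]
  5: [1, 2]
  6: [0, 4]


Visit 2, enqueue [1, 3, 5]
Visit 1, enqueue [0]
Visit 3, enqueue []
Visit 5, enqueue []
Visit 0, enqueue [6]
Visit 6, enqueue [4]
Visit 4, enqueue []

BFS order: [2, 1, 3, 5, 0, 6, 4]


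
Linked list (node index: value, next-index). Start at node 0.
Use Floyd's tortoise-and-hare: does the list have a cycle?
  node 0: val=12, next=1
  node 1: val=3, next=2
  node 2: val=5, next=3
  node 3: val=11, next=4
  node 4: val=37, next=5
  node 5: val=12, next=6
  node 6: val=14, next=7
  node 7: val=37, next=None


Floyd's tortoise (slow, +1) and hare (fast, +2):
  init: slow=0, fast=0
  step 1: slow=1, fast=2
  step 2: slow=2, fast=4
  step 3: slow=3, fast=6
  step 4: fast 6->7->None, no cycle

Cycle: no


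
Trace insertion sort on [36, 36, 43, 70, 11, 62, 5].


Initial: [36, 36, 43, 70, 11, 62, 5]
Insert 36: [36, 36, 43, 70, 11, 62, 5]
Insert 43: [36, 36, 43, 70, 11, 62, 5]
Insert 70: [36, 36, 43, 70, 11, 62, 5]
Insert 11: [11, 36, 36, 43, 70, 62, 5]
Insert 62: [11, 36, 36, 43, 62, 70, 5]
Insert 5: [5, 11, 36, 36, 43, 62, 70]

Sorted: [5, 11, 36, 36, 43, 62, 70]


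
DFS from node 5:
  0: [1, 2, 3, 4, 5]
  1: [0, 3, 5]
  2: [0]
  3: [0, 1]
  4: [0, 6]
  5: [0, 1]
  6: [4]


Visit 5, push [1, 0]
Visit 0, push [4, 3, 2, 1]
Visit 1, push [3]
Visit 3, push []
Visit 2, push []
Visit 4, push [6]
Visit 6, push []

DFS order: [5, 0, 1, 3, 2, 4, 6]


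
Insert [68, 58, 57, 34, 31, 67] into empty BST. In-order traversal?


Insert 68: root
Insert 58: L from 68
Insert 57: L from 68 -> L from 58
Insert 34: L from 68 -> L from 58 -> L from 57
Insert 31: L from 68 -> L from 58 -> L from 57 -> L from 34
Insert 67: L from 68 -> R from 58

In-order: [31, 34, 57, 58, 67, 68]


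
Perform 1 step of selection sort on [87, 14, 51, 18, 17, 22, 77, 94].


Initial: [87, 14, 51, 18, 17, 22, 77, 94]
Step 1: min=14 at 1
  Swap: [14, 87, 51, 18, 17, 22, 77, 94]

After 1 step: [14, 87, 51, 18, 17, 22, 77, 94]


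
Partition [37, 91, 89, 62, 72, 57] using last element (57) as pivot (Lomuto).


Pivot: 57
  37 <= 57: advance i (no swap)
Place pivot at 1: [37, 57, 89, 62, 72, 91]

Partitioned: [37, 57, 89, 62, 72, 91]


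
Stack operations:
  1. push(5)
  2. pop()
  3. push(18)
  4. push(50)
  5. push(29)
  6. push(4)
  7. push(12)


push(5) -> [5]
pop()->5, []
push(18) -> [18]
push(50) -> [18, 50]
push(29) -> [18, 50, 29]
push(4) -> [18, 50, 29, 4]
push(12) -> [18, 50, 29, 4, 12]

Final stack: [18, 50, 29, 4, 12]


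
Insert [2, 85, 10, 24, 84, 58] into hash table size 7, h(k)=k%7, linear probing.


Insert 2: h=2 -> slot 2
Insert 85: h=1 -> slot 1
Insert 10: h=3 -> slot 3
Insert 24: h=3, 1 probes -> slot 4
Insert 84: h=0 -> slot 0
Insert 58: h=2, 3 probes -> slot 5

Table: [84, 85, 2, 10, 24, 58, None]


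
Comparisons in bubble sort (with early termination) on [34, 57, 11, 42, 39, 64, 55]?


Algorithm: bubble sort (with early termination)
Input: [34, 57, 11, 42, 39, 64, 55]
Sorted: [11, 34, 39, 42, 55, 57, 64]

15


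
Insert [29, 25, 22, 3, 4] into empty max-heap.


Insert 29: [29]
Insert 25: [29, 25]
Insert 22: [29, 25, 22]
Insert 3: [29, 25, 22, 3]
Insert 4: [29, 25, 22, 3, 4]

Final heap: [29, 25, 22, 3, 4]


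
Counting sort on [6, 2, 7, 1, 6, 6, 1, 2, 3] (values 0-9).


Input: [6, 2, 7, 1, 6, 6, 1, 2, 3]
Counts: [0, 2, 2, 1, 0, 0, 3, 1, 0, 0]

Sorted: [1, 1, 2, 2, 3, 6, 6, 6, 7]


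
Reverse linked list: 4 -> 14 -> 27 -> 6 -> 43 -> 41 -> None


Step 1: curr=4, set curr.next=prev(None) | reversed so far: 4
Step 2: curr=14, set curr.next=prev(4) | reversed so far: 14 -> 4
Step 3: curr=27, set curr.next=prev(14) | reversed so far: 27 -> 14 -> 4
Step 4: curr=6, set curr.next=prev(27) | reversed so far: 6 -> 27 -> 14 -> 4
Step 5: curr=43, set curr.next=prev(6) | reversed so far: 43 -> 6 -> 27 -> 14 -> 4
Step 6: curr=41, set curr.next=prev(43) | reversed so far: 41 -> 43 -> 6 -> 27 -> 14 -> 4

41 -> 43 -> 6 -> 27 -> 14 -> 4 -> None


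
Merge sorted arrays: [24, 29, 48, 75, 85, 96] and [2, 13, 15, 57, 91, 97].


Take 2 from B
Take 13 from B
Take 15 from B
Take 24 from A
Take 29 from A
Take 48 from A
Take 57 from B
Take 75 from A
Take 85 from A
Take 91 from B
Take 96 from A

Merged: [2, 13, 15, 24, 29, 48, 57, 75, 85, 91, 96, 97]


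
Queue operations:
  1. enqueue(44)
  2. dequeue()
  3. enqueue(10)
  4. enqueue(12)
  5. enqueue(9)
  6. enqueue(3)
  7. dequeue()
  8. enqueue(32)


enqueue(44) -> [44]
dequeue()->44, []
enqueue(10) -> [10]
enqueue(12) -> [10, 12]
enqueue(9) -> [10, 12, 9]
enqueue(3) -> [10, 12, 9, 3]
dequeue()->10, [12, 9, 3]
enqueue(32) -> [12, 9, 3, 32]

Final queue: [12, 9, 3, 32]


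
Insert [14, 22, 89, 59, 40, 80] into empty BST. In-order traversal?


Insert 14: root
Insert 22: R from 14
Insert 89: R from 14 -> R from 22
Insert 59: R from 14 -> R from 22 -> L from 89
Insert 40: R from 14 -> R from 22 -> L from 89 -> L from 59
Insert 80: R from 14 -> R from 22 -> L from 89 -> R from 59

In-order: [14, 22, 40, 59, 80, 89]


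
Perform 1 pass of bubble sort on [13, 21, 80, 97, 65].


Initial: [13, 21, 80, 97, 65]
Pass 1: [13, 21, 80, 65, 97] (1 swaps)

After 1 pass: [13, 21, 80, 65, 97]


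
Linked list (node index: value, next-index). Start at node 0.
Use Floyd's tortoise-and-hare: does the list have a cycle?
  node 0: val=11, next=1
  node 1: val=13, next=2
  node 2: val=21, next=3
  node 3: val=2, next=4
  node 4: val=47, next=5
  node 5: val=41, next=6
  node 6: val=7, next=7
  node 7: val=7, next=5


Floyd's tortoise (slow, +1) and hare (fast, +2):
  init: slow=0, fast=0
  step 1: slow=1, fast=2
  step 2: slow=2, fast=4
  step 3: slow=3, fast=6
  step 4: slow=4, fast=5
  step 5: slow=5, fast=7
  step 6: slow=6, fast=6
  slow == fast at node 6: cycle detected

Cycle: yes


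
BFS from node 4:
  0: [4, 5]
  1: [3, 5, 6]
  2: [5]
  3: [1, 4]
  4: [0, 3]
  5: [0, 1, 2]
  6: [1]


Visit 4, enqueue [0, 3]
Visit 0, enqueue [5]
Visit 3, enqueue [1]
Visit 5, enqueue [2]
Visit 1, enqueue [6]
Visit 2, enqueue []
Visit 6, enqueue []

BFS order: [4, 0, 3, 5, 1, 2, 6]


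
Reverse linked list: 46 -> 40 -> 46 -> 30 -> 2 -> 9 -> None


Step 1: curr=46, set curr.next=prev(None) | reversed so far: 46
Step 2: curr=40, set curr.next=prev(46) | reversed so far: 40 -> 46
Step 3: curr=46, set curr.next=prev(40) | reversed so far: 46 -> 40 -> 46
Step 4: curr=30, set curr.next=prev(46) | reversed so far: 30 -> 46 -> 40 -> 46
Step 5: curr=2, set curr.next=prev(30) | reversed so far: 2 -> 30 -> 46 -> 40 -> 46
Step 6: curr=9, set curr.next=prev(2) | reversed so far: 9 -> 2 -> 30 -> 46 -> 40 -> 46

9 -> 2 -> 30 -> 46 -> 40 -> 46 -> None


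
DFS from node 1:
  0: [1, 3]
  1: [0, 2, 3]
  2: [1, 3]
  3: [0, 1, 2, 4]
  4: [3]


Visit 1, push [3, 2, 0]
Visit 0, push [3]
Visit 3, push [4, 2]
Visit 2, push []
Visit 4, push []

DFS order: [1, 0, 3, 2, 4]


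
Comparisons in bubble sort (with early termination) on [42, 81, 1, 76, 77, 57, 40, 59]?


Algorithm: bubble sort (with early termination)
Input: [42, 81, 1, 76, 77, 57, 40, 59]
Sorted: [1, 40, 42, 57, 59, 76, 77, 81]

27


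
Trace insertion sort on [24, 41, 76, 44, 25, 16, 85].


Initial: [24, 41, 76, 44, 25, 16, 85]
Insert 41: [24, 41, 76, 44, 25, 16, 85]
Insert 76: [24, 41, 76, 44, 25, 16, 85]
Insert 44: [24, 41, 44, 76, 25, 16, 85]
Insert 25: [24, 25, 41, 44, 76, 16, 85]
Insert 16: [16, 24, 25, 41, 44, 76, 85]
Insert 85: [16, 24, 25, 41, 44, 76, 85]

Sorted: [16, 24, 25, 41, 44, 76, 85]


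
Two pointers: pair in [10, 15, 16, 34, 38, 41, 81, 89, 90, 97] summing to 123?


lo=0(10)+hi=9(97)=107
lo=1(15)+hi=9(97)=112
lo=2(16)+hi=9(97)=113
lo=3(34)+hi=9(97)=131
lo=3(34)+hi=8(90)=124
lo=3(34)+hi=7(89)=123

Yes: 34+89=123


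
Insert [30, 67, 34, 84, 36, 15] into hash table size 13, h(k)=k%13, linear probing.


Insert 30: h=4 -> slot 4
Insert 67: h=2 -> slot 2
Insert 34: h=8 -> slot 8
Insert 84: h=6 -> slot 6
Insert 36: h=10 -> slot 10
Insert 15: h=2, 1 probes -> slot 3

Table: [None, None, 67, 15, 30, None, 84, None, 34, None, 36, None, None]


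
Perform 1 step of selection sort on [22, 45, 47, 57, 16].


Initial: [22, 45, 47, 57, 16]
Step 1: min=16 at 4
  Swap: [16, 45, 47, 57, 22]

After 1 step: [16, 45, 47, 57, 22]


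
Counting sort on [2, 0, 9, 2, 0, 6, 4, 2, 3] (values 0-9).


Input: [2, 0, 9, 2, 0, 6, 4, 2, 3]
Counts: [2, 0, 3, 1, 1, 0, 1, 0, 0, 1]

Sorted: [0, 0, 2, 2, 2, 3, 4, 6, 9]


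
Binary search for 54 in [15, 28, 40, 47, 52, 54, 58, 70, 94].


Step 1: lo=0, hi=8, mid=4, val=52
Step 2: lo=5, hi=8, mid=6, val=58
Step 3: lo=5, hi=5, mid=5, val=54

Found at index 5


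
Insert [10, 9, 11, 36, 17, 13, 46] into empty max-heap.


Insert 10: [10]
Insert 9: [10, 9]
Insert 11: [11, 9, 10]
Insert 36: [36, 11, 10, 9]
Insert 17: [36, 17, 10, 9, 11]
Insert 13: [36, 17, 13, 9, 11, 10]
Insert 46: [46, 17, 36, 9, 11, 10, 13]

Final heap: [46, 17, 36, 9, 11, 10, 13]


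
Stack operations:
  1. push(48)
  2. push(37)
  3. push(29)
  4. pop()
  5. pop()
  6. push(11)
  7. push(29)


push(48) -> [48]
push(37) -> [48, 37]
push(29) -> [48, 37, 29]
pop()->29, [48, 37]
pop()->37, [48]
push(11) -> [48, 11]
push(29) -> [48, 11, 29]

Final stack: [48, 11, 29]


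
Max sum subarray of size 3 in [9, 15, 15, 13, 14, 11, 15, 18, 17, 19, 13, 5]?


[0:3]: 39
[1:4]: 43
[2:5]: 42
[3:6]: 38
[4:7]: 40
[5:8]: 44
[6:9]: 50
[7:10]: 54
[8:11]: 49
[9:12]: 37

Max: 54 at [7:10]


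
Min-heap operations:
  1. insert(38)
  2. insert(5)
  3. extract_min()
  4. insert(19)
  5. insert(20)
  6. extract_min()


insert(38) -> [38]
insert(5) -> [5, 38]
extract_min()->5, [38]
insert(19) -> [19, 38]
insert(20) -> [19, 38, 20]
extract_min()->19, [20, 38]

Final heap: [20, 38]


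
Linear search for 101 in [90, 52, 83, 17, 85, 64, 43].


i=0: 90!=101
i=1: 52!=101
i=2: 83!=101
i=3: 17!=101
i=4: 85!=101
i=5: 64!=101
i=6: 43!=101

Not found, 7 comps


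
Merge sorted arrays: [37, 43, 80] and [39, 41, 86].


Take 37 from A
Take 39 from B
Take 41 from B
Take 43 from A
Take 80 from A

Merged: [37, 39, 41, 43, 80, 86]


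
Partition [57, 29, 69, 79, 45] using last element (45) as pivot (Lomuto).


Pivot: 45
  29 <= 45: swap -> [29, 57, 69, 79, 45]
Place pivot at 1: [29, 45, 69, 79, 57]

Partitioned: [29, 45, 69, 79, 57]


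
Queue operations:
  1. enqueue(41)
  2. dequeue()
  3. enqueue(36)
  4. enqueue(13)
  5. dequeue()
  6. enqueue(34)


enqueue(41) -> [41]
dequeue()->41, []
enqueue(36) -> [36]
enqueue(13) -> [36, 13]
dequeue()->36, [13]
enqueue(34) -> [13, 34]

Final queue: [13, 34]


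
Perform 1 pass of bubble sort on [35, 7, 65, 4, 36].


Initial: [35, 7, 65, 4, 36]
Pass 1: [7, 35, 4, 36, 65] (3 swaps)

After 1 pass: [7, 35, 4, 36, 65]


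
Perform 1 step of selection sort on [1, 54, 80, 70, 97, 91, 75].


Initial: [1, 54, 80, 70, 97, 91, 75]
Step 1: min=1 at 0
  Swap: [1, 54, 80, 70, 97, 91, 75]

After 1 step: [1, 54, 80, 70, 97, 91, 75]


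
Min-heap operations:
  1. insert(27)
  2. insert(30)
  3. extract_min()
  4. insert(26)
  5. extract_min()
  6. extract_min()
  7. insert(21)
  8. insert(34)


insert(27) -> [27]
insert(30) -> [27, 30]
extract_min()->27, [30]
insert(26) -> [26, 30]
extract_min()->26, [30]
extract_min()->30, []
insert(21) -> [21]
insert(34) -> [21, 34]

Final heap: [21, 34]


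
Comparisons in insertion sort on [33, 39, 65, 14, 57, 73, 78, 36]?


Algorithm: insertion sort
Input: [33, 39, 65, 14, 57, 73, 78, 36]
Sorted: [14, 33, 36, 39, 57, 65, 73, 78]

15


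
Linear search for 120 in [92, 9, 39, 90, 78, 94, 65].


i=0: 92!=120
i=1: 9!=120
i=2: 39!=120
i=3: 90!=120
i=4: 78!=120
i=5: 94!=120
i=6: 65!=120

Not found, 7 comps


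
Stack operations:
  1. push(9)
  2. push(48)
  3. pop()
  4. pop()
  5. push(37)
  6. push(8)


push(9) -> [9]
push(48) -> [9, 48]
pop()->48, [9]
pop()->9, []
push(37) -> [37]
push(8) -> [37, 8]

Final stack: [37, 8]


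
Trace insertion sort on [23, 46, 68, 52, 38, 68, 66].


Initial: [23, 46, 68, 52, 38, 68, 66]
Insert 46: [23, 46, 68, 52, 38, 68, 66]
Insert 68: [23, 46, 68, 52, 38, 68, 66]
Insert 52: [23, 46, 52, 68, 38, 68, 66]
Insert 38: [23, 38, 46, 52, 68, 68, 66]
Insert 68: [23, 38, 46, 52, 68, 68, 66]
Insert 66: [23, 38, 46, 52, 66, 68, 68]

Sorted: [23, 38, 46, 52, 66, 68, 68]


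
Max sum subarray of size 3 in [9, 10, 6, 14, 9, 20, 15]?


[0:3]: 25
[1:4]: 30
[2:5]: 29
[3:6]: 43
[4:7]: 44

Max: 44 at [4:7]


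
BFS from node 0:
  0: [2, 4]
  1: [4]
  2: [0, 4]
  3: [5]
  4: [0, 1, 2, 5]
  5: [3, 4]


Visit 0, enqueue [2, 4]
Visit 2, enqueue []
Visit 4, enqueue [1, 5]
Visit 1, enqueue []
Visit 5, enqueue [3]
Visit 3, enqueue []

BFS order: [0, 2, 4, 1, 5, 3]


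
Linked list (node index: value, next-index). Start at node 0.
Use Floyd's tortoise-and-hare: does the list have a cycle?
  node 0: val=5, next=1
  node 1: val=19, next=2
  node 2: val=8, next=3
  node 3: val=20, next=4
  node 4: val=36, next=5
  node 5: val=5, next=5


Floyd's tortoise (slow, +1) and hare (fast, +2):
  init: slow=0, fast=0
  step 1: slow=1, fast=2
  step 2: slow=2, fast=4
  step 3: slow=3, fast=5
  step 4: slow=4, fast=5
  step 5: slow=5, fast=5
  slow == fast at node 5: cycle detected

Cycle: yes


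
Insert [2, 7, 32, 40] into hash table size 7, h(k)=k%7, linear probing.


Insert 2: h=2 -> slot 2
Insert 7: h=0 -> slot 0
Insert 32: h=4 -> slot 4
Insert 40: h=5 -> slot 5

Table: [7, None, 2, None, 32, 40, None]


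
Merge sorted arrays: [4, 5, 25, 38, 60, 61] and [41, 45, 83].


Take 4 from A
Take 5 from A
Take 25 from A
Take 38 from A
Take 41 from B
Take 45 from B
Take 60 from A
Take 61 from A

Merged: [4, 5, 25, 38, 41, 45, 60, 61, 83]


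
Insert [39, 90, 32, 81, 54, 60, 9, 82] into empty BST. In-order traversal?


Insert 39: root
Insert 90: R from 39
Insert 32: L from 39
Insert 81: R from 39 -> L from 90
Insert 54: R from 39 -> L from 90 -> L from 81
Insert 60: R from 39 -> L from 90 -> L from 81 -> R from 54
Insert 9: L from 39 -> L from 32
Insert 82: R from 39 -> L from 90 -> R from 81

In-order: [9, 32, 39, 54, 60, 81, 82, 90]


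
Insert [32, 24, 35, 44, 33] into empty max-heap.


Insert 32: [32]
Insert 24: [32, 24]
Insert 35: [35, 24, 32]
Insert 44: [44, 35, 32, 24]
Insert 33: [44, 35, 32, 24, 33]

Final heap: [44, 35, 32, 24, 33]


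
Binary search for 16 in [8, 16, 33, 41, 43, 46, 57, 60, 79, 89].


Step 1: lo=0, hi=9, mid=4, val=43
Step 2: lo=0, hi=3, mid=1, val=16

Found at index 1


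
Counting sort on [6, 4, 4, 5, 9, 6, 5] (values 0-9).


Input: [6, 4, 4, 5, 9, 6, 5]
Counts: [0, 0, 0, 0, 2, 2, 2, 0, 0, 1]

Sorted: [4, 4, 5, 5, 6, 6, 9]


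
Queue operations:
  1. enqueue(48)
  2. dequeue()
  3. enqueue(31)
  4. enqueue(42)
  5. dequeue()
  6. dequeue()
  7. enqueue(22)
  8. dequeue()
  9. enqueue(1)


enqueue(48) -> [48]
dequeue()->48, []
enqueue(31) -> [31]
enqueue(42) -> [31, 42]
dequeue()->31, [42]
dequeue()->42, []
enqueue(22) -> [22]
dequeue()->22, []
enqueue(1) -> [1]

Final queue: [1]


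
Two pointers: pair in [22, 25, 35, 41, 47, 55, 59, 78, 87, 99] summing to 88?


lo=0(22)+hi=9(99)=121
lo=0(22)+hi=8(87)=109
lo=0(22)+hi=7(78)=100
lo=0(22)+hi=6(59)=81
lo=1(25)+hi=6(59)=84
lo=2(35)+hi=6(59)=94
lo=2(35)+hi=5(55)=90
lo=2(35)+hi=4(47)=82
lo=3(41)+hi=4(47)=88

Yes: 41+47=88


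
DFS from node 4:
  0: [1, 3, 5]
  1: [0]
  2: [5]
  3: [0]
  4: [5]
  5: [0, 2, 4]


Visit 4, push [5]
Visit 5, push [2, 0]
Visit 0, push [3, 1]
Visit 1, push []
Visit 3, push []
Visit 2, push []

DFS order: [4, 5, 0, 1, 3, 2]


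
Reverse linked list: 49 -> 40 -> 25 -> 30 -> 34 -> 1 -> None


Step 1: curr=49, set curr.next=prev(None) | reversed so far: 49
Step 2: curr=40, set curr.next=prev(49) | reversed so far: 40 -> 49
Step 3: curr=25, set curr.next=prev(40) | reversed so far: 25 -> 40 -> 49
Step 4: curr=30, set curr.next=prev(25) | reversed so far: 30 -> 25 -> 40 -> 49
Step 5: curr=34, set curr.next=prev(30) | reversed so far: 34 -> 30 -> 25 -> 40 -> 49
Step 6: curr=1, set curr.next=prev(34) | reversed so far: 1 -> 34 -> 30 -> 25 -> 40 -> 49

1 -> 34 -> 30 -> 25 -> 40 -> 49 -> None


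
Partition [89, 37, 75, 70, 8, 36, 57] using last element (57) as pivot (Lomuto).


Pivot: 57
  37 <= 57: swap -> [37, 89, 75, 70, 8, 36, 57]
  8 <= 57: swap -> [37, 8, 75, 70, 89, 36, 57]
  36 <= 57: swap -> [37, 8, 36, 70, 89, 75, 57]
Place pivot at 3: [37, 8, 36, 57, 89, 75, 70]

Partitioned: [37, 8, 36, 57, 89, 75, 70]


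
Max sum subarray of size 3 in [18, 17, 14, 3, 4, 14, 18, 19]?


[0:3]: 49
[1:4]: 34
[2:5]: 21
[3:6]: 21
[4:7]: 36
[5:8]: 51

Max: 51 at [5:8]


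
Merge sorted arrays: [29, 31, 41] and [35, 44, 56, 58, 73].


Take 29 from A
Take 31 from A
Take 35 from B
Take 41 from A

Merged: [29, 31, 35, 41, 44, 56, 58, 73]


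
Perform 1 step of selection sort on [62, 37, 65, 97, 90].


Initial: [62, 37, 65, 97, 90]
Step 1: min=37 at 1
  Swap: [37, 62, 65, 97, 90]

After 1 step: [37, 62, 65, 97, 90]


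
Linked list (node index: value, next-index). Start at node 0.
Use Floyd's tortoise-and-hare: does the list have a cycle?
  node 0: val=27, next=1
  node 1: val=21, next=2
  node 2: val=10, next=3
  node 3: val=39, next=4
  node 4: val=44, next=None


Floyd's tortoise (slow, +1) and hare (fast, +2):
  init: slow=0, fast=0
  step 1: slow=1, fast=2
  step 2: slow=2, fast=4
  step 3: fast -> None, no cycle

Cycle: no


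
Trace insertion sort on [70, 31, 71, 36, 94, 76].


Initial: [70, 31, 71, 36, 94, 76]
Insert 31: [31, 70, 71, 36, 94, 76]
Insert 71: [31, 70, 71, 36, 94, 76]
Insert 36: [31, 36, 70, 71, 94, 76]
Insert 94: [31, 36, 70, 71, 94, 76]
Insert 76: [31, 36, 70, 71, 76, 94]

Sorted: [31, 36, 70, 71, 76, 94]


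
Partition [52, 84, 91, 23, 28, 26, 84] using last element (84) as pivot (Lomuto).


Pivot: 84
  52 <= 84: advance i (no swap)
  84 <= 84: advance i (no swap)
  23 <= 84: swap -> [52, 84, 23, 91, 28, 26, 84]
  28 <= 84: swap -> [52, 84, 23, 28, 91, 26, 84]
  26 <= 84: swap -> [52, 84, 23, 28, 26, 91, 84]
Place pivot at 5: [52, 84, 23, 28, 26, 84, 91]

Partitioned: [52, 84, 23, 28, 26, 84, 91]


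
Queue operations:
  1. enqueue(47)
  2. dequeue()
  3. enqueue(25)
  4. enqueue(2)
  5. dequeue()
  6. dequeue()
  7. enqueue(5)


enqueue(47) -> [47]
dequeue()->47, []
enqueue(25) -> [25]
enqueue(2) -> [25, 2]
dequeue()->25, [2]
dequeue()->2, []
enqueue(5) -> [5]

Final queue: [5]


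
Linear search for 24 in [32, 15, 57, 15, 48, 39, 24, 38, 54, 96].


i=0: 32!=24
i=1: 15!=24
i=2: 57!=24
i=3: 15!=24
i=4: 48!=24
i=5: 39!=24
i=6: 24==24 found!

Found at 6, 7 comps


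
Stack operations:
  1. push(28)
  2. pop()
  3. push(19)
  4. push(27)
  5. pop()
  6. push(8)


push(28) -> [28]
pop()->28, []
push(19) -> [19]
push(27) -> [19, 27]
pop()->27, [19]
push(8) -> [19, 8]

Final stack: [19, 8]


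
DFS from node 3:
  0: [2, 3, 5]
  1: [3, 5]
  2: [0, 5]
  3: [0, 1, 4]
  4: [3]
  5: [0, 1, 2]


Visit 3, push [4, 1, 0]
Visit 0, push [5, 2]
Visit 2, push [5]
Visit 5, push [1]
Visit 1, push []
Visit 4, push []

DFS order: [3, 0, 2, 5, 1, 4]


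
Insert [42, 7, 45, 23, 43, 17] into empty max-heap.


Insert 42: [42]
Insert 7: [42, 7]
Insert 45: [45, 7, 42]
Insert 23: [45, 23, 42, 7]
Insert 43: [45, 43, 42, 7, 23]
Insert 17: [45, 43, 42, 7, 23, 17]

Final heap: [45, 43, 42, 7, 23, 17]
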